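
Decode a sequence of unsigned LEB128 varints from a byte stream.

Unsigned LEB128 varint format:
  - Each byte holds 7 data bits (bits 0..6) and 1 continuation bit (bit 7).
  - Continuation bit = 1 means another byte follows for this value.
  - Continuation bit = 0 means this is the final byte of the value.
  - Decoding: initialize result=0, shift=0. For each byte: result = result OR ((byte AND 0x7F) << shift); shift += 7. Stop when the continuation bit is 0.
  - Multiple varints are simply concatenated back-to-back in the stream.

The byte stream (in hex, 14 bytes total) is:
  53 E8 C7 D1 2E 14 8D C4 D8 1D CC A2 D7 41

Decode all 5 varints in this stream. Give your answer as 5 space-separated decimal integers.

  byte[0]=0x53 cont=0 payload=0x53=83: acc |= 83<<0 -> acc=83 shift=7 [end]
Varint 1: bytes[0:1] = 53 -> value 83 (1 byte(s))
  byte[1]=0xE8 cont=1 payload=0x68=104: acc |= 104<<0 -> acc=104 shift=7
  byte[2]=0xC7 cont=1 payload=0x47=71: acc |= 71<<7 -> acc=9192 shift=14
  byte[3]=0xD1 cont=1 payload=0x51=81: acc |= 81<<14 -> acc=1336296 shift=21
  byte[4]=0x2E cont=0 payload=0x2E=46: acc |= 46<<21 -> acc=97805288 shift=28 [end]
Varint 2: bytes[1:5] = E8 C7 D1 2E -> value 97805288 (4 byte(s))
  byte[5]=0x14 cont=0 payload=0x14=20: acc |= 20<<0 -> acc=20 shift=7 [end]
Varint 3: bytes[5:6] = 14 -> value 20 (1 byte(s))
  byte[6]=0x8D cont=1 payload=0x0D=13: acc |= 13<<0 -> acc=13 shift=7
  byte[7]=0xC4 cont=1 payload=0x44=68: acc |= 68<<7 -> acc=8717 shift=14
  byte[8]=0xD8 cont=1 payload=0x58=88: acc |= 88<<14 -> acc=1450509 shift=21
  byte[9]=0x1D cont=0 payload=0x1D=29: acc |= 29<<21 -> acc=62267917 shift=28 [end]
Varint 4: bytes[6:10] = 8D C4 D8 1D -> value 62267917 (4 byte(s))
  byte[10]=0xCC cont=1 payload=0x4C=76: acc |= 76<<0 -> acc=76 shift=7
  byte[11]=0xA2 cont=1 payload=0x22=34: acc |= 34<<7 -> acc=4428 shift=14
  byte[12]=0xD7 cont=1 payload=0x57=87: acc |= 87<<14 -> acc=1429836 shift=21
  byte[13]=0x41 cont=0 payload=0x41=65: acc |= 65<<21 -> acc=137744716 shift=28 [end]
Varint 5: bytes[10:14] = CC A2 D7 41 -> value 137744716 (4 byte(s))

Answer: 83 97805288 20 62267917 137744716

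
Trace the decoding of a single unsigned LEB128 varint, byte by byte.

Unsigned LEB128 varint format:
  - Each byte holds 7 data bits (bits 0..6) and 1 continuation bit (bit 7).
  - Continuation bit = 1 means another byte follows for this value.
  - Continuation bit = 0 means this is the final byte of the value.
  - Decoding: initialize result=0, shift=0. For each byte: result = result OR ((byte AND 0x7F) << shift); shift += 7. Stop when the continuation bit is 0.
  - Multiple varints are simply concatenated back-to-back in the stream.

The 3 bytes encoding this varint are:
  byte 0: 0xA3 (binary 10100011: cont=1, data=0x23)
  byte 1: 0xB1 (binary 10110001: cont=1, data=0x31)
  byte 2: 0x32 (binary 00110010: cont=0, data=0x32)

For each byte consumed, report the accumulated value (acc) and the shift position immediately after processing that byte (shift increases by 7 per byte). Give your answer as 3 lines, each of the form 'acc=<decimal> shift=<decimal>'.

byte 0=0xA3: payload=0x23=35, contrib = 35<<0 = 35; acc -> 35, shift -> 7
byte 1=0xB1: payload=0x31=49, contrib = 49<<7 = 6272; acc -> 6307, shift -> 14
byte 2=0x32: payload=0x32=50, contrib = 50<<14 = 819200; acc -> 825507, shift -> 21

Answer: acc=35 shift=7
acc=6307 shift=14
acc=825507 shift=21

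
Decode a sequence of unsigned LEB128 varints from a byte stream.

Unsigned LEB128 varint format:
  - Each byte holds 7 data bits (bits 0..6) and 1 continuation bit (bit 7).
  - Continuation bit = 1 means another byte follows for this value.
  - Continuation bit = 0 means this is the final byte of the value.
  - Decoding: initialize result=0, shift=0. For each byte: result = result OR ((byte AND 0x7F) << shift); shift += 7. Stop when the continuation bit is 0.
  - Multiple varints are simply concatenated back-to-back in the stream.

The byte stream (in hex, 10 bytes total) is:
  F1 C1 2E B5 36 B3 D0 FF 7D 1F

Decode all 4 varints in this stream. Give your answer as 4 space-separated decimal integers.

Answer: 762097 6965 264235059 31

Derivation:
  byte[0]=0xF1 cont=1 payload=0x71=113: acc |= 113<<0 -> acc=113 shift=7
  byte[1]=0xC1 cont=1 payload=0x41=65: acc |= 65<<7 -> acc=8433 shift=14
  byte[2]=0x2E cont=0 payload=0x2E=46: acc |= 46<<14 -> acc=762097 shift=21 [end]
Varint 1: bytes[0:3] = F1 C1 2E -> value 762097 (3 byte(s))
  byte[3]=0xB5 cont=1 payload=0x35=53: acc |= 53<<0 -> acc=53 shift=7
  byte[4]=0x36 cont=0 payload=0x36=54: acc |= 54<<7 -> acc=6965 shift=14 [end]
Varint 2: bytes[3:5] = B5 36 -> value 6965 (2 byte(s))
  byte[5]=0xB3 cont=1 payload=0x33=51: acc |= 51<<0 -> acc=51 shift=7
  byte[6]=0xD0 cont=1 payload=0x50=80: acc |= 80<<7 -> acc=10291 shift=14
  byte[7]=0xFF cont=1 payload=0x7F=127: acc |= 127<<14 -> acc=2091059 shift=21
  byte[8]=0x7D cont=0 payload=0x7D=125: acc |= 125<<21 -> acc=264235059 shift=28 [end]
Varint 3: bytes[5:9] = B3 D0 FF 7D -> value 264235059 (4 byte(s))
  byte[9]=0x1F cont=0 payload=0x1F=31: acc |= 31<<0 -> acc=31 shift=7 [end]
Varint 4: bytes[9:10] = 1F -> value 31 (1 byte(s))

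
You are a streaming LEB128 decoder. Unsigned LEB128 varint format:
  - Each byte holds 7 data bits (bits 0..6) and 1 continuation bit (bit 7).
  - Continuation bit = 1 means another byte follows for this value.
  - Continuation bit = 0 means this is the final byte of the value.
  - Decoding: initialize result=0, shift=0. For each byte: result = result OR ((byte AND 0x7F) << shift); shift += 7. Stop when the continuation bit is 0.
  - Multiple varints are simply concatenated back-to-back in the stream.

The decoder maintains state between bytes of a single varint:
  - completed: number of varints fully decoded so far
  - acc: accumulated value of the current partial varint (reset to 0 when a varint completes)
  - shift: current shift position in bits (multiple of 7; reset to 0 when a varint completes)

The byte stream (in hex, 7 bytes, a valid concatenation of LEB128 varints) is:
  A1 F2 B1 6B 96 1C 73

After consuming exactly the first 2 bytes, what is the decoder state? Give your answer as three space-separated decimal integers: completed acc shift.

Answer: 0 14625 14

Derivation:
byte[0]=0xA1 cont=1 payload=0x21: acc |= 33<<0 -> completed=0 acc=33 shift=7
byte[1]=0xF2 cont=1 payload=0x72: acc |= 114<<7 -> completed=0 acc=14625 shift=14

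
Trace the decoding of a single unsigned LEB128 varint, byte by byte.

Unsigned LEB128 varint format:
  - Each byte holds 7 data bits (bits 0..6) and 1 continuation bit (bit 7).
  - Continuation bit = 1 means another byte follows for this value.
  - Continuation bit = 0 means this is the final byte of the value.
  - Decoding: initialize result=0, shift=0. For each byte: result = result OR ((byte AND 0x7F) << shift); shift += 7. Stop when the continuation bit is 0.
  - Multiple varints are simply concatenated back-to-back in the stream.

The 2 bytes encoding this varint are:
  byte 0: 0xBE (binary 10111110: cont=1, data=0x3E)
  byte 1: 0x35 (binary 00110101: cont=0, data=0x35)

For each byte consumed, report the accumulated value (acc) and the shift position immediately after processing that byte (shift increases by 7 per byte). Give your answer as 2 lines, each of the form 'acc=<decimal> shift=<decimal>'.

byte 0=0xBE: payload=0x3E=62, contrib = 62<<0 = 62; acc -> 62, shift -> 7
byte 1=0x35: payload=0x35=53, contrib = 53<<7 = 6784; acc -> 6846, shift -> 14

Answer: acc=62 shift=7
acc=6846 shift=14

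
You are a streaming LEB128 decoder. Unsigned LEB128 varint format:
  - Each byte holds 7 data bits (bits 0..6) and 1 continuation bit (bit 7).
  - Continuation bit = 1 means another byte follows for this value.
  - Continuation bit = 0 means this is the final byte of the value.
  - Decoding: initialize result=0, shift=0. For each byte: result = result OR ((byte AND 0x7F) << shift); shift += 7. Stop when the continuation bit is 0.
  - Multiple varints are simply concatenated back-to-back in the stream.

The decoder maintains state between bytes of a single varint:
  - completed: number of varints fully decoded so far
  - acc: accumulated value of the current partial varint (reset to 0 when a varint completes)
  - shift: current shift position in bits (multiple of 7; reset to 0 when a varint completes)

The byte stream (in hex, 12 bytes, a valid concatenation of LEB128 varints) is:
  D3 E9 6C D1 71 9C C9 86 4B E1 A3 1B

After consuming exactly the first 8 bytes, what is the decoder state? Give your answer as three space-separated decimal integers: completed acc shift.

byte[0]=0xD3 cont=1 payload=0x53: acc |= 83<<0 -> completed=0 acc=83 shift=7
byte[1]=0xE9 cont=1 payload=0x69: acc |= 105<<7 -> completed=0 acc=13523 shift=14
byte[2]=0x6C cont=0 payload=0x6C: varint #1 complete (value=1782995); reset -> completed=1 acc=0 shift=0
byte[3]=0xD1 cont=1 payload=0x51: acc |= 81<<0 -> completed=1 acc=81 shift=7
byte[4]=0x71 cont=0 payload=0x71: varint #2 complete (value=14545); reset -> completed=2 acc=0 shift=0
byte[5]=0x9C cont=1 payload=0x1C: acc |= 28<<0 -> completed=2 acc=28 shift=7
byte[6]=0xC9 cont=1 payload=0x49: acc |= 73<<7 -> completed=2 acc=9372 shift=14
byte[7]=0x86 cont=1 payload=0x06: acc |= 6<<14 -> completed=2 acc=107676 shift=21

Answer: 2 107676 21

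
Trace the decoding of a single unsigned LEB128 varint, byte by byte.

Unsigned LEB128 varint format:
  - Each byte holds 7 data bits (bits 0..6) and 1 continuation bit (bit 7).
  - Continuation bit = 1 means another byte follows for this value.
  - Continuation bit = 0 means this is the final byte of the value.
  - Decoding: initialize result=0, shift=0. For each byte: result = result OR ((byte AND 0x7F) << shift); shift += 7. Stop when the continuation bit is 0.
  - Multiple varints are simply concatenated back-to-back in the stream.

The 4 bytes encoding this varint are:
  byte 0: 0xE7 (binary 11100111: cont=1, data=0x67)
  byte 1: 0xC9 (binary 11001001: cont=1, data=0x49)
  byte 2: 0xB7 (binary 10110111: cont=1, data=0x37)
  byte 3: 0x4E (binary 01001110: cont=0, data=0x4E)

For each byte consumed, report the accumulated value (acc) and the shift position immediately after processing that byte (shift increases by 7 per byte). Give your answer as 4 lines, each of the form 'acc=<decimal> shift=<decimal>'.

Answer: acc=103 shift=7
acc=9447 shift=14
acc=910567 shift=21
acc=164488423 shift=28

Derivation:
byte 0=0xE7: payload=0x67=103, contrib = 103<<0 = 103; acc -> 103, shift -> 7
byte 1=0xC9: payload=0x49=73, contrib = 73<<7 = 9344; acc -> 9447, shift -> 14
byte 2=0xB7: payload=0x37=55, contrib = 55<<14 = 901120; acc -> 910567, shift -> 21
byte 3=0x4E: payload=0x4E=78, contrib = 78<<21 = 163577856; acc -> 164488423, shift -> 28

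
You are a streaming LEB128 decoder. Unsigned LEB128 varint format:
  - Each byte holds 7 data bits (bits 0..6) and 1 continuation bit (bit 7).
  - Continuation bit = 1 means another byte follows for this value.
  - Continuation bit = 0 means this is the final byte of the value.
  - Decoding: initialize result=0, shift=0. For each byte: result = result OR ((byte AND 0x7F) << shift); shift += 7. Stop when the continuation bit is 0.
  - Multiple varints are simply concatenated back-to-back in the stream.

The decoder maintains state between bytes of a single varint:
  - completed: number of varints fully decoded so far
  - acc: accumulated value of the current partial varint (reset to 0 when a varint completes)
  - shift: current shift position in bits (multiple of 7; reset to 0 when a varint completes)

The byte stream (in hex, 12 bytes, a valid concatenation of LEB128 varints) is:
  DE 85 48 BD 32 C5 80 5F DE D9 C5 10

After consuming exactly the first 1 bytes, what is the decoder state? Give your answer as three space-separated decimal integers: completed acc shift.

Answer: 0 94 7

Derivation:
byte[0]=0xDE cont=1 payload=0x5E: acc |= 94<<0 -> completed=0 acc=94 shift=7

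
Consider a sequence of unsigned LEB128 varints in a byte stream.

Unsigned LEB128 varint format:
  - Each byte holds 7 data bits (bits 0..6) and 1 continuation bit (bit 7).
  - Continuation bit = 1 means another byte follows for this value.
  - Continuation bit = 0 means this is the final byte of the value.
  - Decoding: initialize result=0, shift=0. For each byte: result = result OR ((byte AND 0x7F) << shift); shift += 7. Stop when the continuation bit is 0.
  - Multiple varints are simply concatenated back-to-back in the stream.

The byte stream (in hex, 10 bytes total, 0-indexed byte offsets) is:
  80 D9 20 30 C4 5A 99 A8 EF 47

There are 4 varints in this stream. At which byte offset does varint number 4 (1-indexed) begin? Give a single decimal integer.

Answer: 6

Derivation:
  byte[0]=0x80 cont=1 payload=0x00=0: acc |= 0<<0 -> acc=0 shift=7
  byte[1]=0xD9 cont=1 payload=0x59=89: acc |= 89<<7 -> acc=11392 shift=14
  byte[2]=0x20 cont=0 payload=0x20=32: acc |= 32<<14 -> acc=535680 shift=21 [end]
Varint 1: bytes[0:3] = 80 D9 20 -> value 535680 (3 byte(s))
  byte[3]=0x30 cont=0 payload=0x30=48: acc |= 48<<0 -> acc=48 shift=7 [end]
Varint 2: bytes[3:4] = 30 -> value 48 (1 byte(s))
  byte[4]=0xC4 cont=1 payload=0x44=68: acc |= 68<<0 -> acc=68 shift=7
  byte[5]=0x5A cont=0 payload=0x5A=90: acc |= 90<<7 -> acc=11588 shift=14 [end]
Varint 3: bytes[4:6] = C4 5A -> value 11588 (2 byte(s))
  byte[6]=0x99 cont=1 payload=0x19=25: acc |= 25<<0 -> acc=25 shift=7
  byte[7]=0xA8 cont=1 payload=0x28=40: acc |= 40<<7 -> acc=5145 shift=14
  byte[8]=0xEF cont=1 payload=0x6F=111: acc |= 111<<14 -> acc=1823769 shift=21
  byte[9]=0x47 cont=0 payload=0x47=71: acc |= 71<<21 -> acc=150721561 shift=28 [end]
Varint 4: bytes[6:10] = 99 A8 EF 47 -> value 150721561 (4 byte(s))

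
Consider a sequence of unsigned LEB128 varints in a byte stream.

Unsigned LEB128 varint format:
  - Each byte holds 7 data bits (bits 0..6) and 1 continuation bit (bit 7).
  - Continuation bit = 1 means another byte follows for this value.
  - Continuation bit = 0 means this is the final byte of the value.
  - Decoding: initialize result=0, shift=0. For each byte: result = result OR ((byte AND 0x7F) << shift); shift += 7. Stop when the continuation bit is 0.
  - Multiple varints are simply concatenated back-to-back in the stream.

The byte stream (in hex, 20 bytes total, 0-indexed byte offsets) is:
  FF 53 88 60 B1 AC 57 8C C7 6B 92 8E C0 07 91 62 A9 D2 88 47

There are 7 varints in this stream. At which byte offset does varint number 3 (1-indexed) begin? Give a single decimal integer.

Answer: 4

Derivation:
  byte[0]=0xFF cont=1 payload=0x7F=127: acc |= 127<<0 -> acc=127 shift=7
  byte[1]=0x53 cont=0 payload=0x53=83: acc |= 83<<7 -> acc=10751 shift=14 [end]
Varint 1: bytes[0:2] = FF 53 -> value 10751 (2 byte(s))
  byte[2]=0x88 cont=1 payload=0x08=8: acc |= 8<<0 -> acc=8 shift=7
  byte[3]=0x60 cont=0 payload=0x60=96: acc |= 96<<7 -> acc=12296 shift=14 [end]
Varint 2: bytes[2:4] = 88 60 -> value 12296 (2 byte(s))
  byte[4]=0xB1 cont=1 payload=0x31=49: acc |= 49<<0 -> acc=49 shift=7
  byte[5]=0xAC cont=1 payload=0x2C=44: acc |= 44<<7 -> acc=5681 shift=14
  byte[6]=0x57 cont=0 payload=0x57=87: acc |= 87<<14 -> acc=1431089 shift=21 [end]
Varint 3: bytes[4:7] = B1 AC 57 -> value 1431089 (3 byte(s))
  byte[7]=0x8C cont=1 payload=0x0C=12: acc |= 12<<0 -> acc=12 shift=7
  byte[8]=0xC7 cont=1 payload=0x47=71: acc |= 71<<7 -> acc=9100 shift=14
  byte[9]=0x6B cont=0 payload=0x6B=107: acc |= 107<<14 -> acc=1762188 shift=21 [end]
Varint 4: bytes[7:10] = 8C C7 6B -> value 1762188 (3 byte(s))
  byte[10]=0x92 cont=1 payload=0x12=18: acc |= 18<<0 -> acc=18 shift=7
  byte[11]=0x8E cont=1 payload=0x0E=14: acc |= 14<<7 -> acc=1810 shift=14
  byte[12]=0xC0 cont=1 payload=0x40=64: acc |= 64<<14 -> acc=1050386 shift=21
  byte[13]=0x07 cont=0 payload=0x07=7: acc |= 7<<21 -> acc=15730450 shift=28 [end]
Varint 5: bytes[10:14] = 92 8E C0 07 -> value 15730450 (4 byte(s))
  byte[14]=0x91 cont=1 payload=0x11=17: acc |= 17<<0 -> acc=17 shift=7
  byte[15]=0x62 cont=0 payload=0x62=98: acc |= 98<<7 -> acc=12561 shift=14 [end]
Varint 6: bytes[14:16] = 91 62 -> value 12561 (2 byte(s))
  byte[16]=0xA9 cont=1 payload=0x29=41: acc |= 41<<0 -> acc=41 shift=7
  byte[17]=0xD2 cont=1 payload=0x52=82: acc |= 82<<7 -> acc=10537 shift=14
  byte[18]=0x88 cont=1 payload=0x08=8: acc |= 8<<14 -> acc=141609 shift=21
  byte[19]=0x47 cont=0 payload=0x47=71: acc |= 71<<21 -> acc=149039401 shift=28 [end]
Varint 7: bytes[16:20] = A9 D2 88 47 -> value 149039401 (4 byte(s))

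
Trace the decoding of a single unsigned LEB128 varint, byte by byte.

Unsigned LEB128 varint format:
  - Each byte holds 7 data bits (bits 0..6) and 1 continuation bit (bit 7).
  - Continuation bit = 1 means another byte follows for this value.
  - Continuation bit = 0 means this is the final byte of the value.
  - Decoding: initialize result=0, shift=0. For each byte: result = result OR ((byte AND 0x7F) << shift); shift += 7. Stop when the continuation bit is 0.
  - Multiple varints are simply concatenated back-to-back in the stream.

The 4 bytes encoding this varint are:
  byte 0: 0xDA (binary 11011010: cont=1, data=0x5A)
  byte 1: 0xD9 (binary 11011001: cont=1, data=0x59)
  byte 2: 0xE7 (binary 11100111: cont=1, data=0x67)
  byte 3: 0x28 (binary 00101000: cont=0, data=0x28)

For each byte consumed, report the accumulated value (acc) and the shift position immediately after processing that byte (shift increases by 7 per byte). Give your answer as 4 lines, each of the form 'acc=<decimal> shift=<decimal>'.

Answer: acc=90 shift=7
acc=11482 shift=14
acc=1699034 shift=21
acc=85585114 shift=28

Derivation:
byte 0=0xDA: payload=0x5A=90, contrib = 90<<0 = 90; acc -> 90, shift -> 7
byte 1=0xD9: payload=0x59=89, contrib = 89<<7 = 11392; acc -> 11482, shift -> 14
byte 2=0xE7: payload=0x67=103, contrib = 103<<14 = 1687552; acc -> 1699034, shift -> 21
byte 3=0x28: payload=0x28=40, contrib = 40<<21 = 83886080; acc -> 85585114, shift -> 28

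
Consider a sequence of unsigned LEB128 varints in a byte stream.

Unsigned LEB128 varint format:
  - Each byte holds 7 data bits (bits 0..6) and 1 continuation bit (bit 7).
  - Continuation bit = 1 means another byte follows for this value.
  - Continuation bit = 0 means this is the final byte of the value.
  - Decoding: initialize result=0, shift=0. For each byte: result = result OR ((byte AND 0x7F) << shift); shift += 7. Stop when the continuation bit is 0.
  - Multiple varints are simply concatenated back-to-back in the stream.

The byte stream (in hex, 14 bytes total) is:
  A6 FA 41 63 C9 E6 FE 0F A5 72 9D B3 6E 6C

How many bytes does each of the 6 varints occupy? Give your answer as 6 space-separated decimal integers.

Answer: 3 1 4 2 3 1

Derivation:
  byte[0]=0xA6 cont=1 payload=0x26=38: acc |= 38<<0 -> acc=38 shift=7
  byte[1]=0xFA cont=1 payload=0x7A=122: acc |= 122<<7 -> acc=15654 shift=14
  byte[2]=0x41 cont=0 payload=0x41=65: acc |= 65<<14 -> acc=1080614 shift=21 [end]
Varint 1: bytes[0:3] = A6 FA 41 -> value 1080614 (3 byte(s))
  byte[3]=0x63 cont=0 payload=0x63=99: acc |= 99<<0 -> acc=99 shift=7 [end]
Varint 2: bytes[3:4] = 63 -> value 99 (1 byte(s))
  byte[4]=0xC9 cont=1 payload=0x49=73: acc |= 73<<0 -> acc=73 shift=7
  byte[5]=0xE6 cont=1 payload=0x66=102: acc |= 102<<7 -> acc=13129 shift=14
  byte[6]=0xFE cont=1 payload=0x7E=126: acc |= 126<<14 -> acc=2077513 shift=21
  byte[7]=0x0F cont=0 payload=0x0F=15: acc |= 15<<21 -> acc=33534793 shift=28 [end]
Varint 3: bytes[4:8] = C9 E6 FE 0F -> value 33534793 (4 byte(s))
  byte[8]=0xA5 cont=1 payload=0x25=37: acc |= 37<<0 -> acc=37 shift=7
  byte[9]=0x72 cont=0 payload=0x72=114: acc |= 114<<7 -> acc=14629 shift=14 [end]
Varint 4: bytes[8:10] = A5 72 -> value 14629 (2 byte(s))
  byte[10]=0x9D cont=1 payload=0x1D=29: acc |= 29<<0 -> acc=29 shift=7
  byte[11]=0xB3 cont=1 payload=0x33=51: acc |= 51<<7 -> acc=6557 shift=14
  byte[12]=0x6E cont=0 payload=0x6E=110: acc |= 110<<14 -> acc=1808797 shift=21 [end]
Varint 5: bytes[10:13] = 9D B3 6E -> value 1808797 (3 byte(s))
  byte[13]=0x6C cont=0 payload=0x6C=108: acc |= 108<<0 -> acc=108 shift=7 [end]
Varint 6: bytes[13:14] = 6C -> value 108 (1 byte(s))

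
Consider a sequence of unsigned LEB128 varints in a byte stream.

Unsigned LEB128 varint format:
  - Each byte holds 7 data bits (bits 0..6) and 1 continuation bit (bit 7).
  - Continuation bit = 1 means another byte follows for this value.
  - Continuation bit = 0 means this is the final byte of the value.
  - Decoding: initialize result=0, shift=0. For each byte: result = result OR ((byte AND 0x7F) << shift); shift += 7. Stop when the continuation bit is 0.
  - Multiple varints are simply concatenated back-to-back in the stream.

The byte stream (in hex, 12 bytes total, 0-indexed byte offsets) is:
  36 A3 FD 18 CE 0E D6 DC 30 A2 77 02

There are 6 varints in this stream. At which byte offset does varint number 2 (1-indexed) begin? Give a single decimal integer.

  byte[0]=0x36 cont=0 payload=0x36=54: acc |= 54<<0 -> acc=54 shift=7 [end]
Varint 1: bytes[0:1] = 36 -> value 54 (1 byte(s))
  byte[1]=0xA3 cont=1 payload=0x23=35: acc |= 35<<0 -> acc=35 shift=7
  byte[2]=0xFD cont=1 payload=0x7D=125: acc |= 125<<7 -> acc=16035 shift=14
  byte[3]=0x18 cont=0 payload=0x18=24: acc |= 24<<14 -> acc=409251 shift=21 [end]
Varint 2: bytes[1:4] = A3 FD 18 -> value 409251 (3 byte(s))
  byte[4]=0xCE cont=1 payload=0x4E=78: acc |= 78<<0 -> acc=78 shift=7
  byte[5]=0x0E cont=0 payload=0x0E=14: acc |= 14<<7 -> acc=1870 shift=14 [end]
Varint 3: bytes[4:6] = CE 0E -> value 1870 (2 byte(s))
  byte[6]=0xD6 cont=1 payload=0x56=86: acc |= 86<<0 -> acc=86 shift=7
  byte[7]=0xDC cont=1 payload=0x5C=92: acc |= 92<<7 -> acc=11862 shift=14
  byte[8]=0x30 cont=0 payload=0x30=48: acc |= 48<<14 -> acc=798294 shift=21 [end]
Varint 4: bytes[6:9] = D6 DC 30 -> value 798294 (3 byte(s))
  byte[9]=0xA2 cont=1 payload=0x22=34: acc |= 34<<0 -> acc=34 shift=7
  byte[10]=0x77 cont=0 payload=0x77=119: acc |= 119<<7 -> acc=15266 shift=14 [end]
Varint 5: bytes[9:11] = A2 77 -> value 15266 (2 byte(s))
  byte[11]=0x02 cont=0 payload=0x02=2: acc |= 2<<0 -> acc=2 shift=7 [end]
Varint 6: bytes[11:12] = 02 -> value 2 (1 byte(s))

Answer: 1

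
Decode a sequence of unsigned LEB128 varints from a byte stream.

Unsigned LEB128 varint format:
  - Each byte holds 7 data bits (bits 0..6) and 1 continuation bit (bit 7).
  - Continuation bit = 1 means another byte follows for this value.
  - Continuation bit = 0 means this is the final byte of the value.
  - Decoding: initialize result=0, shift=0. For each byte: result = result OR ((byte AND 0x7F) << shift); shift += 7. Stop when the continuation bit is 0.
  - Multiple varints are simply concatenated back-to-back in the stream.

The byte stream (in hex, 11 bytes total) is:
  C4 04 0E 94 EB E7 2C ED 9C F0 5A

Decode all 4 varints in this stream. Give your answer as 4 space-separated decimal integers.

Answer: 580 14 93975956 190582381

Derivation:
  byte[0]=0xC4 cont=1 payload=0x44=68: acc |= 68<<0 -> acc=68 shift=7
  byte[1]=0x04 cont=0 payload=0x04=4: acc |= 4<<7 -> acc=580 shift=14 [end]
Varint 1: bytes[0:2] = C4 04 -> value 580 (2 byte(s))
  byte[2]=0x0E cont=0 payload=0x0E=14: acc |= 14<<0 -> acc=14 shift=7 [end]
Varint 2: bytes[2:3] = 0E -> value 14 (1 byte(s))
  byte[3]=0x94 cont=1 payload=0x14=20: acc |= 20<<0 -> acc=20 shift=7
  byte[4]=0xEB cont=1 payload=0x6B=107: acc |= 107<<7 -> acc=13716 shift=14
  byte[5]=0xE7 cont=1 payload=0x67=103: acc |= 103<<14 -> acc=1701268 shift=21
  byte[6]=0x2C cont=0 payload=0x2C=44: acc |= 44<<21 -> acc=93975956 shift=28 [end]
Varint 3: bytes[3:7] = 94 EB E7 2C -> value 93975956 (4 byte(s))
  byte[7]=0xED cont=1 payload=0x6D=109: acc |= 109<<0 -> acc=109 shift=7
  byte[8]=0x9C cont=1 payload=0x1C=28: acc |= 28<<7 -> acc=3693 shift=14
  byte[9]=0xF0 cont=1 payload=0x70=112: acc |= 112<<14 -> acc=1838701 shift=21
  byte[10]=0x5A cont=0 payload=0x5A=90: acc |= 90<<21 -> acc=190582381 shift=28 [end]
Varint 4: bytes[7:11] = ED 9C F0 5A -> value 190582381 (4 byte(s))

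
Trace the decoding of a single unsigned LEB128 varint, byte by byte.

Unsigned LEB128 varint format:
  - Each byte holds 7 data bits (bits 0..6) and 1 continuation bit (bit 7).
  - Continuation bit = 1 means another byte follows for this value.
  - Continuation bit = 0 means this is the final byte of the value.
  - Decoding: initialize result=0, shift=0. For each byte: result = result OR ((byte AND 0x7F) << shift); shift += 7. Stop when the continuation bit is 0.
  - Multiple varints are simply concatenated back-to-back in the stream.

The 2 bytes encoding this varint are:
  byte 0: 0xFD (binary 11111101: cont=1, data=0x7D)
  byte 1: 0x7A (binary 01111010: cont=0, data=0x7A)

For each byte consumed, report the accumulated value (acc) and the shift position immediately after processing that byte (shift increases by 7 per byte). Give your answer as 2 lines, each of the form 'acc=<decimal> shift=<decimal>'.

Answer: acc=125 shift=7
acc=15741 shift=14

Derivation:
byte 0=0xFD: payload=0x7D=125, contrib = 125<<0 = 125; acc -> 125, shift -> 7
byte 1=0x7A: payload=0x7A=122, contrib = 122<<7 = 15616; acc -> 15741, shift -> 14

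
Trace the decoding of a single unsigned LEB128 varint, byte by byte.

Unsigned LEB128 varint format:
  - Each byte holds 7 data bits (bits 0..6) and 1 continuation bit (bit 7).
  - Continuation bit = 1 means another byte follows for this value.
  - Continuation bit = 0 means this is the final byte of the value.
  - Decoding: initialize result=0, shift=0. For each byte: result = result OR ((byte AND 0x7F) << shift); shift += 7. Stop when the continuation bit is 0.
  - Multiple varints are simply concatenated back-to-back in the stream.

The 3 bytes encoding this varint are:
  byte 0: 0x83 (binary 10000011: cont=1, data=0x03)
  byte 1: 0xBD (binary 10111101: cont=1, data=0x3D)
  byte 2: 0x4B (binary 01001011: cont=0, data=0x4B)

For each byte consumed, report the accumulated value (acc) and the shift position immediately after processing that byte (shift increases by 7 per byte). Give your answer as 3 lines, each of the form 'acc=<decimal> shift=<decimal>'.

byte 0=0x83: payload=0x03=3, contrib = 3<<0 = 3; acc -> 3, shift -> 7
byte 1=0xBD: payload=0x3D=61, contrib = 61<<7 = 7808; acc -> 7811, shift -> 14
byte 2=0x4B: payload=0x4B=75, contrib = 75<<14 = 1228800; acc -> 1236611, shift -> 21

Answer: acc=3 shift=7
acc=7811 shift=14
acc=1236611 shift=21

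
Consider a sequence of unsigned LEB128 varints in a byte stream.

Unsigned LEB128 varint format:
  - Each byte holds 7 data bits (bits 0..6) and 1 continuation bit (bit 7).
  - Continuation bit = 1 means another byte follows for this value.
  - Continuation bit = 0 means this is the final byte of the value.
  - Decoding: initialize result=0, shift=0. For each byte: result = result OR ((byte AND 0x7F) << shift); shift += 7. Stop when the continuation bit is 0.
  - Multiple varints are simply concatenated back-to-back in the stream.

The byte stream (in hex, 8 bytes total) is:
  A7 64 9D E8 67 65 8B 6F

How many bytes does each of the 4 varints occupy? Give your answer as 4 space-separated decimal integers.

Answer: 2 3 1 2

Derivation:
  byte[0]=0xA7 cont=1 payload=0x27=39: acc |= 39<<0 -> acc=39 shift=7
  byte[1]=0x64 cont=0 payload=0x64=100: acc |= 100<<7 -> acc=12839 shift=14 [end]
Varint 1: bytes[0:2] = A7 64 -> value 12839 (2 byte(s))
  byte[2]=0x9D cont=1 payload=0x1D=29: acc |= 29<<0 -> acc=29 shift=7
  byte[3]=0xE8 cont=1 payload=0x68=104: acc |= 104<<7 -> acc=13341 shift=14
  byte[4]=0x67 cont=0 payload=0x67=103: acc |= 103<<14 -> acc=1700893 shift=21 [end]
Varint 2: bytes[2:5] = 9D E8 67 -> value 1700893 (3 byte(s))
  byte[5]=0x65 cont=0 payload=0x65=101: acc |= 101<<0 -> acc=101 shift=7 [end]
Varint 3: bytes[5:6] = 65 -> value 101 (1 byte(s))
  byte[6]=0x8B cont=1 payload=0x0B=11: acc |= 11<<0 -> acc=11 shift=7
  byte[7]=0x6F cont=0 payload=0x6F=111: acc |= 111<<7 -> acc=14219 shift=14 [end]
Varint 4: bytes[6:8] = 8B 6F -> value 14219 (2 byte(s))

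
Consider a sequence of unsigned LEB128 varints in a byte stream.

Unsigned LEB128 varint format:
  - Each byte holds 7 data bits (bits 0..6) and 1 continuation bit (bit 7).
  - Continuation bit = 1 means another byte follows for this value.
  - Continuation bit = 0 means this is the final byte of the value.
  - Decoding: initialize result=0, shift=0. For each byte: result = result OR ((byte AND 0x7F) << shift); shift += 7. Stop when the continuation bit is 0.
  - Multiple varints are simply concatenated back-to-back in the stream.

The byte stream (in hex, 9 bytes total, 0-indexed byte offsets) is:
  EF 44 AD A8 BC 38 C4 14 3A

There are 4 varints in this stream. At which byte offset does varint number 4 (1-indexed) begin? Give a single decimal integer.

Answer: 8

Derivation:
  byte[0]=0xEF cont=1 payload=0x6F=111: acc |= 111<<0 -> acc=111 shift=7
  byte[1]=0x44 cont=0 payload=0x44=68: acc |= 68<<7 -> acc=8815 shift=14 [end]
Varint 1: bytes[0:2] = EF 44 -> value 8815 (2 byte(s))
  byte[2]=0xAD cont=1 payload=0x2D=45: acc |= 45<<0 -> acc=45 shift=7
  byte[3]=0xA8 cont=1 payload=0x28=40: acc |= 40<<7 -> acc=5165 shift=14
  byte[4]=0xBC cont=1 payload=0x3C=60: acc |= 60<<14 -> acc=988205 shift=21
  byte[5]=0x38 cont=0 payload=0x38=56: acc |= 56<<21 -> acc=118428717 shift=28 [end]
Varint 2: bytes[2:6] = AD A8 BC 38 -> value 118428717 (4 byte(s))
  byte[6]=0xC4 cont=1 payload=0x44=68: acc |= 68<<0 -> acc=68 shift=7
  byte[7]=0x14 cont=0 payload=0x14=20: acc |= 20<<7 -> acc=2628 shift=14 [end]
Varint 3: bytes[6:8] = C4 14 -> value 2628 (2 byte(s))
  byte[8]=0x3A cont=0 payload=0x3A=58: acc |= 58<<0 -> acc=58 shift=7 [end]
Varint 4: bytes[8:9] = 3A -> value 58 (1 byte(s))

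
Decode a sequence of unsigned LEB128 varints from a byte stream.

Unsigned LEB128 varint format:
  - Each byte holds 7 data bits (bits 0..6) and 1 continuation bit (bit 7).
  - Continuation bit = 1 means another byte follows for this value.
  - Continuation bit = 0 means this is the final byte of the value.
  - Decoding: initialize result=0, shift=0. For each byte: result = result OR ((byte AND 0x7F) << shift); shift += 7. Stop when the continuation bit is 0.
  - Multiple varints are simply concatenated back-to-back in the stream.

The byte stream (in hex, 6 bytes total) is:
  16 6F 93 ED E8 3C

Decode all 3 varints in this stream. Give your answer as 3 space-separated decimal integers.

Answer: 22 111 127547027

Derivation:
  byte[0]=0x16 cont=0 payload=0x16=22: acc |= 22<<0 -> acc=22 shift=7 [end]
Varint 1: bytes[0:1] = 16 -> value 22 (1 byte(s))
  byte[1]=0x6F cont=0 payload=0x6F=111: acc |= 111<<0 -> acc=111 shift=7 [end]
Varint 2: bytes[1:2] = 6F -> value 111 (1 byte(s))
  byte[2]=0x93 cont=1 payload=0x13=19: acc |= 19<<0 -> acc=19 shift=7
  byte[3]=0xED cont=1 payload=0x6D=109: acc |= 109<<7 -> acc=13971 shift=14
  byte[4]=0xE8 cont=1 payload=0x68=104: acc |= 104<<14 -> acc=1717907 shift=21
  byte[5]=0x3C cont=0 payload=0x3C=60: acc |= 60<<21 -> acc=127547027 shift=28 [end]
Varint 3: bytes[2:6] = 93 ED E8 3C -> value 127547027 (4 byte(s))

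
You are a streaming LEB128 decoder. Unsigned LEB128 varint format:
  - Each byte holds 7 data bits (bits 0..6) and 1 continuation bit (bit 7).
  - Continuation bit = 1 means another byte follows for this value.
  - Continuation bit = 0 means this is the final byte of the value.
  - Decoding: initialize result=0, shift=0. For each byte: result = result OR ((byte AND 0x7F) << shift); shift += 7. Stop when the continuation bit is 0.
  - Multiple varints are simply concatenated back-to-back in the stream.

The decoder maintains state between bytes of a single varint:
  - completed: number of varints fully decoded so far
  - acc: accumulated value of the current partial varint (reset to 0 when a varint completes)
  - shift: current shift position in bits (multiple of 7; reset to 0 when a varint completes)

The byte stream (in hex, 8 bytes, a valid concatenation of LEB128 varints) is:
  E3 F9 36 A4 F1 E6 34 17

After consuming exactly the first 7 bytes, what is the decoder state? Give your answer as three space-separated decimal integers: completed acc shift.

byte[0]=0xE3 cont=1 payload=0x63: acc |= 99<<0 -> completed=0 acc=99 shift=7
byte[1]=0xF9 cont=1 payload=0x79: acc |= 121<<7 -> completed=0 acc=15587 shift=14
byte[2]=0x36 cont=0 payload=0x36: varint #1 complete (value=900323); reset -> completed=1 acc=0 shift=0
byte[3]=0xA4 cont=1 payload=0x24: acc |= 36<<0 -> completed=1 acc=36 shift=7
byte[4]=0xF1 cont=1 payload=0x71: acc |= 113<<7 -> completed=1 acc=14500 shift=14
byte[5]=0xE6 cont=1 payload=0x66: acc |= 102<<14 -> completed=1 acc=1685668 shift=21
byte[6]=0x34 cont=0 payload=0x34: varint #2 complete (value=110737572); reset -> completed=2 acc=0 shift=0

Answer: 2 0 0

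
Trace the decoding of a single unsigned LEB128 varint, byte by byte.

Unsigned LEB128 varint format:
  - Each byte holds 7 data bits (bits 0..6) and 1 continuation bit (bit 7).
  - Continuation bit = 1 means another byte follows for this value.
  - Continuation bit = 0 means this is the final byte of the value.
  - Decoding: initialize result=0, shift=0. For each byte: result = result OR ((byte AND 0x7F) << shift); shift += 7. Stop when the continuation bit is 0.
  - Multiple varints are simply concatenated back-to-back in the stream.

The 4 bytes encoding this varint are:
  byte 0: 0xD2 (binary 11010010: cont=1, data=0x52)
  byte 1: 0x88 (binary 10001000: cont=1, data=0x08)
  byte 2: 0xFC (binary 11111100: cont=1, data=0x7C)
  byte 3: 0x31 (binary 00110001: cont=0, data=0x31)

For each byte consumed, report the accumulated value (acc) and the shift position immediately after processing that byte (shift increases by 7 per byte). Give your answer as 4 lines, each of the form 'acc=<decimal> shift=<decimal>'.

Answer: acc=82 shift=7
acc=1106 shift=14
acc=2032722 shift=21
acc=104793170 shift=28

Derivation:
byte 0=0xD2: payload=0x52=82, contrib = 82<<0 = 82; acc -> 82, shift -> 7
byte 1=0x88: payload=0x08=8, contrib = 8<<7 = 1024; acc -> 1106, shift -> 14
byte 2=0xFC: payload=0x7C=124, contrib = 124<<14 = 2031616; acc -> 2032722, shift -> 21
byte 3=0x31: payload=0x31=49, contrib = 49<<21 = 102760448; acc -> 104793170, shift -> 28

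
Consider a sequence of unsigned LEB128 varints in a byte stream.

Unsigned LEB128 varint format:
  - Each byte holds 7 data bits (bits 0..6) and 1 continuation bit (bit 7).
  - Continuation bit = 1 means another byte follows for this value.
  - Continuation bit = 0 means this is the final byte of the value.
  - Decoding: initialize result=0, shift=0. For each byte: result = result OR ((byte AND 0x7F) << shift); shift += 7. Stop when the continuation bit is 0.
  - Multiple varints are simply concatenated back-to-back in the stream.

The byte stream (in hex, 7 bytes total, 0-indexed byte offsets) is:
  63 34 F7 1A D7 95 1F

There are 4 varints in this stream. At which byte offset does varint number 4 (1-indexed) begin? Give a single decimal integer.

Answer: 4

Derivation:
  byte[0]=0x63 cont=0 payload=0x63=99: acc |= 99<<0 -> acc=99 shift=7 [end]
Varint 1: bytes[0:1] = 63 -> value 99 (1 byte(s))
  byte[1]=0x34 cont=0 payload=0x34=52: acc |= 52<<0 -> acc=52 shift=7 [end]
Varint 2: bytes[1:2] = 34 -> value 52 (1 byte(s))
  byte[2]=0xF7 cont=1 payload=0x77=119: acc |= 119<<0 -> acc=119 shift=7
  byte[3]=0x1A cont=0 payload=0x1A=26: acc |= 26<<7 -> acc=3447 shift=14 [end]
Varint 3: bytes[2:4] = F7 1A -> value 3447 (2 byte(s))
  byte[4]=0xD7 cont=1 payload=0x57=87: acc |= 87<<0 -> acc=87 shift=7
  byte[5]=0x95 cont=1 payload=0x15=21: acc |= 21<<7 -> acc=2775 shift=14
  byte[6]=0x1F cont=0 payload=0x1F=31: acc |= 31<<14 -> acc=510679 shift=21 [end]
Varint 4: bytes[4:7] = D7 95 1F -> value 510679 (3 byte(s))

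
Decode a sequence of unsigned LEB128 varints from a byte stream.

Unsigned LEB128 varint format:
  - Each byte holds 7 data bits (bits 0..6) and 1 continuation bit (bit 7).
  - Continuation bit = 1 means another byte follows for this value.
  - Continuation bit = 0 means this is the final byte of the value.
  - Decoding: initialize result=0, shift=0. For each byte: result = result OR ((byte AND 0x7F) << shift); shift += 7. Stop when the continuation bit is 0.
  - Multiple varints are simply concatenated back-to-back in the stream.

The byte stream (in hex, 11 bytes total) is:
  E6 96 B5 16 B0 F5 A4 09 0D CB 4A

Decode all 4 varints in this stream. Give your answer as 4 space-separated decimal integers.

  byte[0]=0xE6 cont=1 payload=0x66=102: acc |= 102<<0 -> acc=102 shift=7
  byte[1]=0x96 cont=1 payload=0x16=22: acc |= 22<<7 -> acc=2918 shift=14
  byte[2]=0xB5 cont=1 payload=0x35=53: acc |= 53<<14 -> acc=871270 shift=21
  byte[3]=0x16 cont=0 payload=0x16=22: acc |= 22<<21 -> acc=47008614 shift=28 [end]
Varint 1: bytes[0:4] = E6 96 B5 16 -> value 47008614 (4 byte(s))
  byte[4]=0xB0 cont=1 payload=0x30=48: acc |= 48<<0 -> acc=48 shift=7
  byte[5]=0xF5 cont=1 payload=0x75=117: acc |= 117<<7 -> acc=15024 shift=14
  byte[6]=0xA4 cont=1 payload=0x24=36: acc |= 36<<14 -> acc=604848 shift=21
  byte[7]=0x09 cont=0 payload=0x09=9: acc |= 9<<21 -> acc=19479216 shift=28 [end]
Varint 2: bytes[4:8] = B0 F5 A4 09 -> value 19479216 (4 byte(s))
  byte[8]=0x0D cont=0 payload=0x0D=13: acc |= 13<<0 -> acc=13 shift=7 [end]
Varint 3: bytes[8:9] = 0D -> value 13 (1 byte(s))
  byte[9]=0xCB cont=1 payload=0x4B=75: acc |= 75<<0 -> acc=75 shift=7
  byte[10]=0x4A cont=0 payload=0x4A=74: acc |= 74<<7 -> acc=9547 shift=14 [end]
Varint 4: bytes[9:11] = CB 4A -> value 9547 (2 byte(s))

Answer: 47008614 19479216 13 9547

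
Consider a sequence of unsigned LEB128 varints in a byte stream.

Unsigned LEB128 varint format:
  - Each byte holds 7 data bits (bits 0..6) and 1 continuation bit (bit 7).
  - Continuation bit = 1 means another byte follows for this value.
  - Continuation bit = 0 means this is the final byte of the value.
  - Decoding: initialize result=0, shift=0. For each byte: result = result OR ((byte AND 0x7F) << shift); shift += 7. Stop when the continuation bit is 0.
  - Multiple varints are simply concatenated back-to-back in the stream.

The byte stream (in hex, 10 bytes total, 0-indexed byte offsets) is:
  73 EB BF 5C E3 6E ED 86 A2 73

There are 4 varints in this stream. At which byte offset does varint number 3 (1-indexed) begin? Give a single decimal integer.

Answer: 4

Derivation:
  byte[0]=0x73 cont=0 payload=0x73=115: acc |= 115<<0 -> acc=115 shift=7 [end]
Varint 1: bytes[0:1] = 73 -> value 115 (1 byte(s))
  byte[1]=0xEB cont=1 payload=0x6B=107: acc |= 107<<0 -> acc=107 shift=7
  byte[2]=0xBF cont=1 payload=0x3F=63: acc |= 63<<7 -> acc=8171 shift=14
  byte[3]=0x5C cont=0 payload=0x5C=92: acc |= 92<<14 -> acc=1515499 shift=21 [end]
Varint 2: bytes[1:4] = EB BF 5C -> value 1515499 (3 byte(s))
  byte[4]=0xE3 cont=1 payload=0x63=99: acc |= 99<<0 -> acc=99 shift=7
  byte[5]=0x6E cont=0 payload=0x6E=110: acc |= 110<<7 -> acc=14179 shift=14 [end]
Varint 3: bytes[4:6] = E3 6E -> value 14179 (2 byte(s))
  byte[6]=0xED cont=1 payload=0x6D=109: acc |= 109<<0 -> acc=109 shift=7
  byte[7]=0x86 cont=1 payload=0x06=6: acc |= 6<<7 -> acc=877 shift=14
  byte[8]=0xA2 cont=1 payload=0x22=34: acc |= 34<<14 -> acc=557933 shift=21
  byte[9]=0x73 cont=0 payload=0x73=115: acc |= 115<<21 -> acc=241730413 shift=28 [end]
Varint 4: bytes[6:10] = ED 86 A2 73 -> value 241730413 (4 byte(s))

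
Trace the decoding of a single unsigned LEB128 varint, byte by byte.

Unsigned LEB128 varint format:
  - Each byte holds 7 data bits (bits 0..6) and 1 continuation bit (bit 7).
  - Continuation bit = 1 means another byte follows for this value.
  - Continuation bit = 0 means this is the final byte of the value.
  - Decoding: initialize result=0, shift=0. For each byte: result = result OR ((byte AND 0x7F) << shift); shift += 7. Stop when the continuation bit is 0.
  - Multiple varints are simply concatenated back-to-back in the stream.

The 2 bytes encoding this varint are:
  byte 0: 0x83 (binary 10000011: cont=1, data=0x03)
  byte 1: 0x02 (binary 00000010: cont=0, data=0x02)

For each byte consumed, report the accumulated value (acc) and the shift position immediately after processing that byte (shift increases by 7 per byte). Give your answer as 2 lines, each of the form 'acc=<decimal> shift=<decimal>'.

Answer: acc=3 shift=7
acc=259 shift=14

Derivation:
byte 0=0x83: payload=0x03=3, contrib = 3<<0 = 3; acc -> 3, shift -> 7
byte 1=0x02: payload=0x02=2, contrib = 2<<7 = 256; acc -> 259, shift -> 14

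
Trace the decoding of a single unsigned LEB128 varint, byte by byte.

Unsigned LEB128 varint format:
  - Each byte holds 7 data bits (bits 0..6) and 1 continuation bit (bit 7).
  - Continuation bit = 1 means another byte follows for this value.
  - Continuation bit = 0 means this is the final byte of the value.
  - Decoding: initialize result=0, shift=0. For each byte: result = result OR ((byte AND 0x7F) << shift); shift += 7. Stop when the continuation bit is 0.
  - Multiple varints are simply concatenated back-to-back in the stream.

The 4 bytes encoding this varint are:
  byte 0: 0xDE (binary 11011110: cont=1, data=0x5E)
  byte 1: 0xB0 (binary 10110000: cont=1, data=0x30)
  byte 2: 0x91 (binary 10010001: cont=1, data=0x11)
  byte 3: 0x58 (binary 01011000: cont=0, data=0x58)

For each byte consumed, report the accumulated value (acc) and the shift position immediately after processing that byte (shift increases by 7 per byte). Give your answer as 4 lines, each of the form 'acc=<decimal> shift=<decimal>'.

Answer: acc=94 shift=7
acc=6238 shift=14
acc=284766 shift=21
acc=184834142 shift=28

Derivation:
byte 0=0xDE: payload=0x5E=94, contrib = 94<<0 = 94; acc -> 94, shift -> 7
byte 1=0xB0: payload=0x30=48, contrib = 48<<7 = 6144; acc -> 6238, shift -> 14
byte 2=0x91: payload=0x11=17, contrib = 17<<14 = 278528; acc -> 284766, shift -> 21
byte 3=0x58: payload=0x58=88, contrib = 88<<21 = 184549376; acc -> 184834142, shift -> 28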